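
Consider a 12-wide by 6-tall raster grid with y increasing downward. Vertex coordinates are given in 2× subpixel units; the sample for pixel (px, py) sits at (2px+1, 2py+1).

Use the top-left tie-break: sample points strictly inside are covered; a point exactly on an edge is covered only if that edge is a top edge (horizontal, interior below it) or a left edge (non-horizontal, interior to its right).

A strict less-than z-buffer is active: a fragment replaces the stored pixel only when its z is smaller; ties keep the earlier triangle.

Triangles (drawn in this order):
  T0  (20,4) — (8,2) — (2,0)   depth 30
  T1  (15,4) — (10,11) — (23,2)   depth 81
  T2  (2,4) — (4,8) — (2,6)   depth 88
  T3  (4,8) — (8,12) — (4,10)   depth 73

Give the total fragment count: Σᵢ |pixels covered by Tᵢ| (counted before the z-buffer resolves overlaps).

T0:
  2·area = 12
  edge (20, 4)→(8, 2): d=(-12,-2) top-left  bias=+0
  edge (8, 2)→(2, 0): d=(-6,-2) top-left  bias=+0
  edge (2, 0)→(20, 4): d=(18,4) right/bottom  bias=-1
    (2,0)@(5, 1): e=[6,0,6] → X  [on edge]
    (3,0)@(7, 1): e=[10,4,-2] → .
    (2,1)@(5, 3): e=[-18,-12,42] → .
    (5,1)@(11, 3): e=[-6,0,18] → .  [on edge]
    (7,1)@(15, 3): e=[2,8,2] → X
    (8,1)@(17, 3): e=[6,12,-6] → .
    (7,2)@(15, 5): e=[-22,-4,38] → .
    (8,2)@(17, 5): e=[-18,0,30] → .  [on edge]
    (11,3)@(23, 7): e=[-30,0,42] → .  [on edge]
  covered (2 px):
    . . X . . . . . . . . .
    . . . . . . . X . . . .
    . . . . . . . . . . . .
    . . . . . . . . . . . .
    . . . . . . . . . . . .
    . . . . . . . . . . . .
T1:
  2·area = 46  (B↔C swapped to make it positive)
  edge (15, 4)→(23, 2): d=(8,-2) top-left  bias=+0
  edge (23, 2)→(10, 11): d=(-13,9) right/bottom  bias=-1
  edge (10, 11)→(15, 4): d=(5,-7) top-left  bias=+0
    (9,1)@(19, 3): e=[0,23,23] → X  [on edge]
    (10,1)@(21, 3): e=[4,5,37] → X
    (11,1)@(23, 3): e=[8,-13,51] → .
    (5,2)@(11, 5): e=[0,69,-23] → .  [on edge]
    (7,2)@(15, 5): e=[8,33,5] → X
    (8,2)@(17, 5): e=[12,15,19] → X
    (9,2)@(19, 5): e=[16,-3,33] → .
    (10,2)@(21, 5): e=[20,-21,47] → .
    (1,3)@(3, 7): e=[0,115,-69] → .  [on edge]
    (6,3)@(13, 7): e=[20,25,1] → X
    (8,3)@(17, 7): e=[28,-11,29] → .
    (6,4)@(13, 9): e=[36,-1,11] → .
  covered (6 px):
    . . . . . . . . . . . .
    . . . . . . . . . X X .
    . . . . . . . X X . . .
    . . . . . . X X . . . .
    . . . . . . . . . . . .
    . . . . . . . . . . . .
T2:
  2·area = 4
  edge (2, 4)→(4, 8): d=(2,4) right/bottom  bias=-1
  edge (4, 8)→(2, 6): d=(-2,-2) top-left  bias=+0
  edge (2, 6)→(2, 4): d=(0,-2) top-left  bias=+0
    (0,2)@(1, 5): e=[6,0,-2] → .  [on edge]
    (1,3)@(3, 7): e=[2,0,2] → X  [on edge]
    (2,3)@(5, 7): e=[-6,4,6] → .
    (1,4)@(3, 9): e=[6,-4,2] → .
    (2,4)@(5, 9): e=[-2,0,6] → .  [on edge]
    (3,5)@(7, 11): e=[-6,0,10] → .  [on edge]
  covered (1 px):
    . . . . . . . . . . . .
    . . . . . . . . . . . .
    . . . . . . . . . . . .
    . X . . . . . . . . . .
    . . . . . . . . . . . .
    . . . . . . . . . . . .
T3:
  2·area = 8
  edge (4, 8)→(8, 12): d=(4,4) right/bottom  bias=-1
  edge (8, 12)→(4, 10): d=(-4,-2) top-left  bias=+0
  edge (4, 10)→(4, 8): d=(0,-2) top-left  bias=+0
    (0,2)@(1, 5): e=[0,14,-6] → .  [on edge]
    (1,3)@(3, 7): e=[0,10,-2] → .  [on edge]
    (2,4)@(5, 9): e=[0,6,2] → .  [on edge]
    (3,5)@(7, 11): e=[0,2,6] → .  [on edge]
  covered (0 px):
    . . . . . . . . . . . .
    . . . . . . . . . . . .
    . . . . . . . . . . . .
    . . . . . . . . . . . .
    . . . . . . . . . . . .
    . . . . . . . . . . . .

Result: 9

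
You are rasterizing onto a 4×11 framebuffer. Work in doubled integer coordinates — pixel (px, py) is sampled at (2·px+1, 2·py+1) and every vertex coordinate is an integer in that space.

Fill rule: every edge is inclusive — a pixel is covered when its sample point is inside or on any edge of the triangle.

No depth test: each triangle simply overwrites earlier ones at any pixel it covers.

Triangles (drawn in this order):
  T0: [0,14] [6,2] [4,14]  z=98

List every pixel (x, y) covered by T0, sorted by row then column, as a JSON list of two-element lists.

T0:
  2·area = 48
  edge (0, 14)→(6, 2): d=(6,-12) inclusive
  edge (6, 2)→(4, 14): d=(-2,12) inclusive
  edge (4, 14)→(0, 14): d=(-4,0) inclusive
    (2,2)@(5, 5): e=[6,6,36] → █
    (3,2)@(7, 5): e=[30,-18,36] → ·
    (2,3)@(5, 7): e=[18,2,28] → █
    (3,3)@(7, 7): e=[42,-22,28] → ·
    (1,4)@(3, 9): e=[6,22,20] → █
    (2,4)@(5, 9): e=[30,-2,20] → ·
    (1,5)@(3, 11): e=[18,18,12] → █
    (2,5)@(5, 11): e=[42,-6,12] → ·
    (0,6)@(1, 13): e=[6,38,4] → █
    (2,6)@(5, 13): e=[54,-10,4] → ·
    (0,7)@(1, 15): e=[18,34,-4] → ·
    (1,7)@(3, 15): e=[42,10,-4] → ·
  covered (6 px):
    · · · ·
    · · · ·
    · · █ ·
    · · █ ·
    · █ · ·
    · █ · ·
    █ █ · ·
    · · · ·
    · · · ·
    · · · ·
    · · · ·

Answer: [[2,2],[2,3],[1,4],[1,5],[0,6],[1,6]]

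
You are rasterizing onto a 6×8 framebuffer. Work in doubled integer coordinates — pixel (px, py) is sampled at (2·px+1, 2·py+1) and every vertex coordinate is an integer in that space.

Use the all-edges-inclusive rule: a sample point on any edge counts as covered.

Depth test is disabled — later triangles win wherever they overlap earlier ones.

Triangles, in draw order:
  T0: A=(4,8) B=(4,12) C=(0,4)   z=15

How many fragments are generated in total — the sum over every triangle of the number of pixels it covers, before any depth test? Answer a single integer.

T0:
  2·area = 16
  edge (4, 8)→(4, 12): d=(0,4) inclusive
  edge (4, 12)→(0, 4): d=(-4,-8) inclusive
  edge (0, 4)→(4, 8): d=(4,4) inclusive
    (0,2)@(1, 5): e=[12,4,0] → █  [on edge]
    (1,2)@(3, 5): e=[4,20,-8] → ·
    (0,3)@(1, 7): e=[12,-4,8] → ·
    (1,3)@(3, 7): e=[4,12,0] → █  [on edge]
    (2,3)@(5, 7): e=[-4,28,-8] → ·
    (1,4)@(3, 9): e=[4,4,8] → █
    (2,4)@(5, 9): e=[-4,20,0] → ·  [on edge]
    (1,5)@(3, 11): e=[4,-4,16] → ·
    (3,5)@(7, 11): e=[-12,28,0] → ·  [on edge]
    (4,6)@(9, 13): e=[-20,36,0] → ·  [on edge]
    (5,7)@(11, 15): e=[-28,44,0] → ·  [on edge]
  covered (3 px):
    · · · · · ·
    · · · · · ·
    █ · · · · ·
    · █ · · · ·
    · █ · · · ·
    · · · · · ·
    · · · · · ·
    · · · · · ·

Answer: 3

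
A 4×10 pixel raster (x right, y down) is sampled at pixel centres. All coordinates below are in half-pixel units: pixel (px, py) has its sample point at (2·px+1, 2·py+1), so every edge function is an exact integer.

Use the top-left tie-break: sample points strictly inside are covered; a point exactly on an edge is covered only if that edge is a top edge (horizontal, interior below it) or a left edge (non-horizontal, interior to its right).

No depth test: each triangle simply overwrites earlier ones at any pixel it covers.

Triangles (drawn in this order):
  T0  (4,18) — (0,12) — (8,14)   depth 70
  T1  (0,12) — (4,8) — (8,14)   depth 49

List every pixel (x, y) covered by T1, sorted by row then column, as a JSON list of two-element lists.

T0:
  2·area = 40
  edge (4, 18)→(0, 12): d=(-4,-6) top-left  bias=+0
  edge (0, 12)→(8, 14): d=(8,2) right/bottom  bias=-1
  edge (8, 14)→(4, 18): d=(-4,4) right/bottom  bias=-1
    (0,6)@(1, 13): e=[2,6,32] → █
    (1,6)@(3, 13): e=[14,2,24] → █
    (2,6)@(5, 13): e=[26,-2,16] → ·
    (0,7)@(1, 15): e=[-6,22,24] → ·
    (1,7)@(3, 15): e=[6,18,16] → █
    (2,7)@(5, 15): e=[18,14,8] → █
    (3,7)@(7, 15): e=[30,10,0] → ·  [on edge]
    (1,8)@(3, 17): e=[-2,34,8] → ·
    (2,8)@(5, 17): e=[10,30,0] → ·  [on edge]
    (1,9)@(3, 19): e=[-10,50,0] → ·  [on edge]
  covered (4 px):
    · · · ·
    · · · ·
    · · · ·
    · · · ·
    · · · ·
    · · · ·
    █ █ · ·
    · █ █ ·
    · · · ·
    · · · ·
T1:
  2·area = 40
  edge (0, 12)→(4, 8): d=(4,-4) top-left  bias=+0
  edge (4, 8)→(8, 14): d=(4,6) right/bottom  bias=-1
  edge (8, 14)→(0, 12): d=(-8,-2) top-left  bias=+0
    (3,2)@(7, 5): e=[0,-30,70] → ·  [on edge]
    (2,3)@(5, 7): e=[0,-10,50] → ·  [on edge]
    (1,4)@(3, 9): e=[0,10,30] → █  [on edge]
    (2,4)@(5, 9): e=[8,-2,34] → ·
    (0,5)@(1, 11): e=[0,30,10] → █  [on edge]
    (2,5)@(5, 11): e=[16,6,18] → █
    (3,5)@(7, 11): e=[24,-6,22] → ·
    (0,6)@(1, 13): e=[8,38,-6] → ·
    (1,6)@(3, 13): e=[16,26,-2] → ·
    (2,6)@(5, 13): e=[24,14,2] → █
    (3,6)@(7, 13): e=[32,2,6] → █
    (2,7)@(5, 15): e=[32,22,-14] → ·
  covered (6 px):
    · · · ·
    · · · ·
    · · · ·
    · · · ·
    · █ · ·
    █ █ █ ·
    · · █ █
    · · · ·
    · · · ·
    · · · ·

Final: [[1,4],[0,5],[1,5],[2,5],[2,6],[3,6]]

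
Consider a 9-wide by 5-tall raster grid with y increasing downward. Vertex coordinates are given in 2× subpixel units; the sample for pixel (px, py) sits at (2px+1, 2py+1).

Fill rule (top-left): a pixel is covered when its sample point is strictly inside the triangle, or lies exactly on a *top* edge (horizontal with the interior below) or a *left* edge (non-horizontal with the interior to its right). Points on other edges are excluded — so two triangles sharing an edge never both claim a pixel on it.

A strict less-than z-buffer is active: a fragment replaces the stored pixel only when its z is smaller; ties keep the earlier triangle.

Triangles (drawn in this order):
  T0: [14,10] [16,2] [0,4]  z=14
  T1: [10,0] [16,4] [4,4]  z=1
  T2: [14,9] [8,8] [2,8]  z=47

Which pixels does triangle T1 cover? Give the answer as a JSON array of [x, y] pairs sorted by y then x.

T0:
  2·area = 124  (B↔C swapped to make it positive)
  edge (14, 10)→(0, 4): d=(-14,-6) top-left  bias=+0
  edge (0, 4)→(16, 2): d=(16,-2) top-left  bias=+0
  edge (16, 2)→(14, 10): d=(-2,8) right/bottom  bias=-1
    (4,1)@(9, 3): e=[68,2,54] → █
    (5,1)@(11, 3): e=[80,6,38] → █
    (6,1)@(13, 3): e=[92,10,22] → █
    (7,1)@(15, 3): e=[104,14,6] → █
    (8,1)@(17, 3): e=[116,18,-10] → ·
    (1,2)@(3, 5): e=[4,22,98] → █
    (2,2)@(5, 5): e=[16,26,82] → █
    (3,2)@(7, 5): e=[28,30,66] → █
    (8,2)@(17, 5): e=[88,50,-14] → ·
    (1,3)@(3, 7): e=[-24,54,94] → ·
    (2,3)@(5, 7): e=[-12,58,78] → ·
    (3,3)@(7, 7): e=[0,62,62] → █  [on edge]
  covered (16 px):
    · · · · · · · · ·
    · · · · █ █ █ █ ·
    · █ █ █ █ █ █ █ ·
    · · · █ █ █ █ · ·
    · · · · · · █ · ·
T1:
  2·area = 48
  edge (10, 0)→(16, 4): d=(6,4) right/bottom  bias=-1
  edge (16, 4)→(4, 4): d=(-12,0) right/bottom  bias=-1
  edge (4, 4)→(10, 0): d=(6,-4) top-left  bias=+0
    (4,0)@(9, 1): e=[10,36,2] → █
    (5,0)@(11, 1): e=[2,36,10] → █
    (6,0)@(13, 1): e=[-6,36,18] → ·
    (3,1)@(7, 3): e=[30,12,6] → █
    (6,1)@(13, 3): e=[6,12,30] → █
    (7,1)@(15, 3): e=[-2,12,38] → ·
    (3,2)@(7, 5): e=[42,-12,18] → ·
    (4,2)@(9, 5): e=[34,-12,26] → ·
    (5,2)@(11, 5): e=[26,-12,34] → ·
    (6,2)@(13, 5): e=[18,-12,42] → ·
  covered (6 px):
    · · · · █ █ · · ·
    · · · █ █ █ █ · ·
    · · · · · · · · ·
    · · · · · · · · ·
    · · · · · · · · ·
T2:
  2·area = 6  (B↔C swapped to make it positive)
  edge (14, 9)→(2, 8): d=(-12,-1) top-left  bias=+0
  edge (2, 8)→(8, 8): d=(6,0) top-left  bias=+0
  edge (8, 8)→(14, 9): d=(6,1) right/bottom  bias=-1
  covered (0 px):
    · · · · · · · · ·
    · · · · · · · · ·
    · · · · · · · · ·
    · · · · · · · · ·
    · · · · · · · · ·

Answer: [[4,0],[5,0],[3,1],[4,1],[5,1],[6,1]]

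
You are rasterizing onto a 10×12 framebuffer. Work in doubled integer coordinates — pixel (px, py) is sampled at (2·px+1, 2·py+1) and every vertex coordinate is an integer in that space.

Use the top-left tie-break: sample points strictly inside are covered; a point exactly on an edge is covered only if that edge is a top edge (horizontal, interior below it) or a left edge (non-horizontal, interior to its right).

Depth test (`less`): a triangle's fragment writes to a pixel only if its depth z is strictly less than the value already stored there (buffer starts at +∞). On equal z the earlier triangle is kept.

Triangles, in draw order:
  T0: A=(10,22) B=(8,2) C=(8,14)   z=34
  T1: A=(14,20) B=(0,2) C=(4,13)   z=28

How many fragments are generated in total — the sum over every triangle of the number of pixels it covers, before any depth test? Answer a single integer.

T0:
  2·area = 24  (B↔C swapped to make it positive)
  edge (10, 22)→(8, 14): d=(-2,-8) top-left  bias=+0
  edge (8, 14)→(8, 2): d=(0,-12) top-left  bias=+0
  edge (8, 2)→(10, 22): d=(2,20) right/bottom  bias=-1
    (4,6)@(9, 13): e=[10,12,2] → #
    (5,6)@(11, 13): e=[26,36,-38] → ·
    (4,7)@(9, 15): e=[6,12,6] → #
    (5,7)@(11, 15): e=[22,36,-34] → ·
    (4,8)@(9, 17): e=[2,12,10] → #
    (5,8)@(11, 17): e=[18,36,-30] → ·
    (4,9)@(9, 19): e=[-2,12,14] → ·
  covered (3 px):
    · · · · · · · · · ·
    · · · · · · · · · ·
    · · · · · · · · · ·
    · · · · · · · · · ·
    · · · · · · · · · ·
    · · · · · · · · · ·
    · · · · # · · · · ·
    · · · · # · · · · ·
    · · · · # · · · · ·
    · · · · · · · · · ·
    · · · · · · · · · ·
    · · · · · · · · · ·
T1:
  2·area = 82  (B↔C swapped to make it positive)
  edge (14, 20)→(4, 13): d=(-10,-7) top-left  bias=+0
  edge (4, 13)→(0, 2): d=(-4,-11) top-left  bias=+0
  edge (0, 2)→(14, 20): d=(14,18) right/bottom  bias=-1
    (1,3)@(3, 7): e=[53,13,16] → #
    (2,3)@(5, 7): e=[67,35,-20] → ·
    (1,4)@(3, 9): e=[33,5,44] → #
    (2,4)@(5, 9): e=[47,27,8] → #
    (3,4)@(7, 9): e=[61,49,-28] → ·
    (1,5)@(3, 11): e=[13,-3,72] → ·
    (2,5)@(5, 11): e=[27,19,36] → #
    (3,5)@(7, 11): e=[41,41,0] → ·  [on edge]
    (2,6)@(5, 13): e=[7,11,64] → #
    (3,6)@(7, 13): e=[21,33,28] → #
    (4,6)@(9, 13): e=[35,55,-8] → ·
    (2,7)@(5, 15): e=[-13,3,92] → ·
  covered (10 px):
    · · · · · · · · · ·
    · · · · · · · · · ·
    · · · · · · · · · ·
    · # · · · · · · · ·
    · # # · · · · · · ·
    · · # · · · · · · ·
    · · # # · · · · · ·
    · · · # # · · · · ·
    · · · · · # · · · ·
    · · · · · · # · · ·
    · · · · · · · · · ·
    · · · · · · · · · ·

Answer: 13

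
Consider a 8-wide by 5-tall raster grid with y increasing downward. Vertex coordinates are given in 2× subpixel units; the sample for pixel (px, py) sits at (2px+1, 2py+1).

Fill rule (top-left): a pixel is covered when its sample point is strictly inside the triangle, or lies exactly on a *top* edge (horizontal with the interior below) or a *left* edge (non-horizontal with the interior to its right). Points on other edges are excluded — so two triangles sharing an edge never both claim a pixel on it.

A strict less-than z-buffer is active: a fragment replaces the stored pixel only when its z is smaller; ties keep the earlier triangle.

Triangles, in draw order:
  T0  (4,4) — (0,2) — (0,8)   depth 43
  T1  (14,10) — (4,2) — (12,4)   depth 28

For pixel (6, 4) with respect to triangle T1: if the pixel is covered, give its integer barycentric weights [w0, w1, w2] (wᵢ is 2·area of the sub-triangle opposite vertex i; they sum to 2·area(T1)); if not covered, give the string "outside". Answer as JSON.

T0:
  2·area = 24  (B↔C swapped to make it positive)
  edge (4, 4)→(0, 8): d=(-4,4) right/bottom  bias=-1
  edge (0, 8)→(0, 2): d=(0,-6) top-left  bias=+0
  edge (0, 2)→(4, 4): d=(4,2) right/bottom  bias=-1
    (3,0)@(7, 1): e=[0,42,-18] → .  [on edge]
    (0,1)@(1, 3): e=[16,6,2] → X
    (1,1)@(3, 3): e=[8,18,-2] → .
    (2,1)@(5, 3): e=[0,30,-6] → .  [on edge]
    (0,2)@(1, 5): e=[8,6,10] → X
    (1,2)@(3, 5): e=[0,18,6] → .  [on edge]
    (0,3)@(1, 7): e=[0,6,18] → .  [on edge]
  covered (2 px):
    . . . . . . . .
    X . . . . . . .
    X . . . . . . .
    . . . . . . . .
    . . . . . . . .
T1:
  2·area = 44
  edge (14, 10)→(4, 2): d=(-10,-8) top-left  bias=+0
  edge (4, 2)→(12, 4): d=(8,2) right/bottom  bias=-1
  edge (12, 4)→(14, 10): d=(2,6) right/bottom  bias=-1
    (5,0)@(11, 1): e=[66,-22,0] → .  [on edge]
    (3,1)@(7, 3): e=[14,2,28] → X
    (4,1)@(9, 3): e=[30,-2,16] → .
    (3,2)@(7, 5): e=[-6,18,32] → .
    (4,2)@(9, 5): e=[10,14,20] → X
    (5,2)@(11, 5): e=[26,10,8] → X
    (6,2)@(13, 5): e=[42,6,-4] → .
    (4,3)@(9, 7): e=[-10,30,24] → .
    (5,3)@(11, 7): e=[6,26,12] → X
    (6,3)@(13, 7): e=[22,22,0] → .  [on edge]
    (5,4)@(11, 9): e=[-14,42,16] → .
    (6,4)@(13, 9): e=[2,38,4] → X
  covered (5 px):
    . . . . . . . .
    . . . X . . . .
    . . . . X X . .
    . . . . . X . .
    . . . . . . X .

Answer: [38,4,2]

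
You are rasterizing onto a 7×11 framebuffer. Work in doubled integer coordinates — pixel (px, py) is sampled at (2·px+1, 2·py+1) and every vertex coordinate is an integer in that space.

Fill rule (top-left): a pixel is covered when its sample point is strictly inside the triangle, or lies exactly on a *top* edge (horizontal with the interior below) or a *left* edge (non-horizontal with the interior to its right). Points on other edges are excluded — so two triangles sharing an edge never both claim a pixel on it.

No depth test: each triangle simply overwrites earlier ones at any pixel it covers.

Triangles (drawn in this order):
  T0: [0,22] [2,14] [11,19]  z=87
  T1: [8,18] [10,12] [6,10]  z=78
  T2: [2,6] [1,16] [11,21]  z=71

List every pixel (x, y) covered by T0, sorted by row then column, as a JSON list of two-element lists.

T0:
  2·area = 82
  edge (0, 22)→(2, 14): d=(2,-8) top-left  bias=+0
  edge (2, 14)→(11, 19): d=(9,5) right/bottom  bias=-1
  edge (11, 19)→(0, 22): d=(-11,3) right/bottom  bias=-1
    (1,7)@(3, 15): e=[10,4,68] → #
    (2,7)@(5, 15): e=[26,-6,62] → ·
    (1,8)@(3, 17): e=[14,22,46] → #
    (2,8)@(5, 17): e=[30,12,40] → #
    (3,8)@(7, 17): e=[46,2,34] → #
    (4,8)@(9, 17): e=[62,-8,28] → ·
    (0,9)@(1, 19): e=[2,50,30] → #
    (4,9)@(9, 19): e=[66,10,6] → #
    (5,9)@(11, 19): e=[82,0,0] → ·  [on edge]
    (0,10)@(1, 21): e=[6,68,8] → #
    (2,10)@(5, 21): e=[38,48,-4] → ·
    (3,10)@(7, 21): e=[54,38,-10] → ·
  covered (11 px):
    · · · · · · ·
    · · · · · · ·
    · · · · · · ·
    · · · · · · ·
    · · · · · · ·
    · · · · · · ·
    · · · · · · ·
    · # · · · · ·
    · # # # · · ·
    # # # # # · ·
    # # · · · · ·
T1:
  2·area = 28  (B↔C swapped to make it positive)
  edge (8, 18)→(6, 10): d=(-2,-8) top-left  bias=+0
  edge (6, 10)→(10, 12): d=(4,2) right/bottom  bias=-1
  edge (10, 12)→(8, 18): d=(-2,6) right/bottom  bias=-1
    (6,1)@(13, 3): e=[70,-42,0] → ·  [on edge]
    (5,4)@(11, 9): e=[42,-14,0] → ·  [on edge]
    (3,5)@(7, 11): e=[6,2,20] → #
    (4,5)@(9, 11): e=[22,-2,8] → ·
    (3,6)@(7, 13): e=[2,10,16] → #
    (4,6)@(9, 13): e=[18,6,4] → #
    (5,6)@(11, 13): e=[34,2,-8] → ·
    (3,7)@(7, 15): e=[-2,18,12] → ·
    (4,7)@(9, 15): e=[14,14,0] → ·  [on edge]
    (3,10)@(7, 21): e=[-14,42,0] → ·  [on edge]
  covered (3 px):
    · · · · · · ·
    · · · · · · ·
    · · · · · · ·
    · · · · · · ·
    · · · · · · ·
    · · · # · · ·
    · · · # # · ·
    · · · · · · ·
    · · · · · · ·
    · · · · · · ·
    · · · · · · ·
T2:
  2·area = 105  (B↔C swapped to make it positive)
  edge (2, 6)→(11, 21): d=(9,15) right/bottom  bias=-1
  edge (11, 21)→(1, 16): d=(-10,-5) top-left  bias=+0
  edge (1, 16)→(2, 6): d=(1,-10) top-left  bias=+0
    (1,4)@(3, 9): e=[12,80,13] → #
    (2,4)@(5, 9): e=[-18,90,33] → ·
    (1,5)@(3, 11): e=[30,60,15] → #
    (2,5)@(5, 11): e=[0,70,35] → ·  [on edge]
    (1,6)@(3, 13): e=[48,40,17] → #
    (2,6)@(5, 13): e=[18,50,37] → #
    (3,6)@(7, 13): e=[-12,60,57] → ·
    (1,7)@(3, 15): e=[66,20,19] → #
    (3,7)@(7, 15): e=[6,40,59] → #
    (4,7)@(9, 15): e=[-24,50,79] → ·
    (1,8)@(3, 17): e=[84,0,21] → #  [on edge]
    (4,8)@(9, 17): e=[-6,30,81] → ·
    (3,9)@(7, 19): e=[42,0,63] → #  [on edge]
    (5,10)@(11, 21): e=[0,0,105] → ·  [on edge]
  covered (12 px):
    · · · · · · ·
    · · · · · · ·
    · · · · · · ·
    · · · · · · ·
    · # · · · · ·
    · # · · · · ·
    · # # · · · ·
    · # # # · · ·
    · # # # · · ·
    · · · # # · ·
    · · · · · · ·

Answer: [[1,7],[1,8],[2,8],[3,8],[0,9],[1,9],[2,9],[3,9],[4,9],[0,10],[1,10]]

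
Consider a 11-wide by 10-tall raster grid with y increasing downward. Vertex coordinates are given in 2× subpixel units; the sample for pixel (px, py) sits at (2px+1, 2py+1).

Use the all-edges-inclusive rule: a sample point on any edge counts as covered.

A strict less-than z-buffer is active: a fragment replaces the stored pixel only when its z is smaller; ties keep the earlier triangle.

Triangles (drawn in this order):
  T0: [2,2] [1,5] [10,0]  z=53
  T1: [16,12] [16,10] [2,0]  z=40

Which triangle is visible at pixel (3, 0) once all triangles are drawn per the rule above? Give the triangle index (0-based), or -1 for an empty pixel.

T0:
  2·area = 22  (B↔C swapped to make it positive)
  edge (2, 2)→(10, 0): d=(8,-2) inclusive
  edge (10, 0)→(1, 5): d=(-9,5) inclusive
  edge (1, 5)→(2, 2): d=(1,-3) inclusive
    (3,0)@(7, 1): e=[2,6,14] → X
    (4,0)@(9, 1): e=[6,-4,20] → .
    (1,1)@(3, 3): e=[10,8,4] → X
    (2,1)@(5, 3): e=[14,-2,10] → .
    (3,1)@(7, 3): e=[18,-12,16] → .
    (0,2)@(1, 5): e=[22,0,0] → X  [on edge]
    (1,2)@(3, 5): e=[26,-10,6] → .
    (0,3)@(1, 7): e=[38,-18,2] → .
  covered (3 px):
    . . . X . . . . . . .
    . X . . . . . . . . .
    X . . . . . . . . . .
    . . . . . . . . . . .
    . . . . . . . . . . .
    . . . . . . . . . . .
    . . . . . . . . . . .
    . . . . . . . . . . .
    . . . . . . . . . . .
    . . . . . . . . . . .
T1:
  2·area = 28  (B↔C swapped to make it positive)
  edge (16, 12)→(2, 0): d=(-14,-12) inclusive
  edge (2, 0)→(16, 10): d=(14,10) inclusive
  edge (16, 10)→(16, 12): d=(0,2) inclusive
    (4,2)@(9, 5): e=[14,0,14] → X  [on edge]
    (5,2)@(11, 5): e=[38,-20,10] → .
    (4,3)@(9, 7): e=[-14,28,14] → .
    (5,3)@(11, 7): e=[10,8,10] → X
    (6,3)@(13, 7): e=[34,-12,6] → .
    (5,4)@(11, 9): e=[-18,36,10] → .
    (6,4)@(13, 9): e=[6,16,6] → X
    (7,4)@(15, 9): e=[30,-4,2] → .
    (6,5)@(13, 11): e=[-22,44,6] → .
    (7,5)@(15, 11): e=[2,24,2] → X
    (8,5)@(17, 11): e=[26,4,-2] → .
    (7,6)@(15, 13): e=[-26,52,2] → .
  covered (4 px):
    . . . . . . . . . . .
    . . . . . . . . . . .
    . . . . X . . . . . .
    . . . . . X . . . . .
    . . . . . . X . . . .
    . . . . . . . X . . .
    . . . . . . . . . . .
    . . . . . . . . . . .
    . . . . . . . . . . .
    . . . . . . . . . . .

Z-buffer (winner per pixel, '.' = empty):
  . . . 0 . . . . . . .
  . 0 . . . . . . . . .
  0 . . . 1 . . . . . .
  . . . . . 1 . . . . .
  . . . . . . 1 . . . .
  . . . . . . . 1 . . .
  . . . . . . . . . . .
  . . . . . . . . . . .
  . . . . . . . . . . .
  . . . . . . . . . . .

Final: 0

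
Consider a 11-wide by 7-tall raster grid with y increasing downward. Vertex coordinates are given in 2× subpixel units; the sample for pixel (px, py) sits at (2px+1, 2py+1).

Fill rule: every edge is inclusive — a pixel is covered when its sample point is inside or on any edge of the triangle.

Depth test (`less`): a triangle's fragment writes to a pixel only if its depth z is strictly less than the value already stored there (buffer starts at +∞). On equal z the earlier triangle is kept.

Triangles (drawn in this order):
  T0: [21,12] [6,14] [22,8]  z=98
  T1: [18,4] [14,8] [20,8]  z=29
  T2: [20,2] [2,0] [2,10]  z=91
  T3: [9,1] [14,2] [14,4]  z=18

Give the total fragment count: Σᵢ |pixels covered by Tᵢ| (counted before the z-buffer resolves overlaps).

T0:
  2·area = 58
  edge (21, 12)→(6, 14): d=(-15,2) inclusive
  edge (6, 14)→(22, 8): d=(16,-6) inclusive
  edge (22, 8)→(21, 12): d=(-1,4) inclusive
    (10,4)@(21, 9): e=[45,10,3] → #
    (7,5)@(15, 11): e=[27,6,25] → #
    (8,5)@(17, 11): e=[23,18,17] → #
    (9,5)@(19, 11): e=[19,30,9] → #
    (4,6)@(9, 13): e=[9,2,47] → #
    (5,6)@(11, 13): e=[5,14,39] → #
    (6,6)@(13, 13): e=[1,26,31] → #
    (7,6)@(15, 13): e=[-3,38,23] → ·
    (8,6)@(17, 13): e=[-7,50,15] → ·
    (9,6)@(19, 13): e=[-11,62,7] → ·
    (10,6)@(21, 13): e=[-15,74,-1] → ·
  covered (8 px):
    · · · · · · · · · · ·
    · · · · · · · · · · ·
    · · · · · · · · · · ·
    · · · · · · · · · · ·
    · · · · · · · · · · #
    · · · · · · · # # # #
    · · · · # # # · · · ·
T1:
  2·area = 24  (B↔C swapped to make it positive)
  edge (18, 4)→(20, 8): d=(2,4) inclusive
  edge (20, 8)→(14, 8): d=(-6,0) inclusive
  edge (14, 8)→(18, 4): d=(4,-4) inclusive
    (10,0)@(21, 1): e=[-18,42,0] → ·  [on edge]
    (9,1)@(19, 3): e=[-6,30,0] → ·  [on edge]
    (8,2)@(17, 5): e=[6,18,0] → #  [on edge]
    (9,2)@(19, 5): e=[-2,18,8] → ·
    (7,3)@(15, 7): e=[18,6,0] → #  [on edge]
    (9,3)@(19, 7): e=[2,6,16] → #
    (10,3)@(21, 7): e=[-6,6,24] → ·
    (6,4)@(13, 9): e=[30,-6,0] → ·  [on edge]
    (7,4)@(15, 9): e=[22,-6,8] → ·
    (8,4)@(17, 9): e=[14,-6,16] → ·
    (9,4)@(19, 9): e=[6,-6,24] → ·
    (5,5)@(11, 11): e=[42,-18,0] → ·  [on edge]
    (4,6)@(9, 13): e=[54,-30,0] → ·  [on edge]
  covered (4 px):
    · · · · · · · · · · ·
    · · · · · · · · · · ·
    · · · · · · · · # · ·
    · · · · · · · # # # ·
    · · · · · · · · · · ·
    · · · · · · · · · · ·
    · · · · · · · · · · ·
T2:
  2·area = 180  (B↔C swapped to make it positive)
  edge (20, 2)→(2, 10): d=(-18,8) inclusive
  edge (2, 10)→(2, 0): d=(0,-10) inclusive
  edge (2, 0)→(20, 2): d=(18,2) inclusive
    (1,0)@(3, 1): e=[154,10,16] → #
    (2,0)@(5, 1): e=[138,30,12] → #
    (3,0)@(7, 1): e=[122,50,8] → #
    (4,0)@(9, 1): e=[106,70,4] → #
    (5,0)@(11, 1): e=[90,90,0] → #  [on edge]
    (6,0)@(13, 1): e=[74,110,-4] → ·
    (1,1)@(3, 3): e=[118,10,52] → #
    (6,1)@(13, 3): e=[38,110,32] → #
    (7,1)@(15, 3): e=[22,130,28] → #
    (8,1)@(17, 3): e=[6,150,24] → #
    (9,1)@(19, 3): e=[-10,170,20] → ·
    (1,2)@(3, 5): e=[82,10,88] → #
  covered (23 px):
    · # # # # # · · · · ·
    · # # # # # # # # · ·
    · # # # # # # · · · ·
    · # # # · · · · · · ·
    · # · · · · · · · · ·
    · · · · · · · · · · ·
    · · · · · · · · · · ·
T3:
  2·area = 10
  edge (9, 1)→(14, 2): d=(5,1) inclusive
  edge (14, 2)→(14, 4): d=(0,2) inclusive
  edge (14, 4)→(9, 1): d=(-5,-3) inclusive
    (4,0)@(9, 1): e=[0,10,0] → #  [on edge]
    (5,0)@(11, 1): e=[-2,6,6] → ·
    (4,1)@(9, 3): e=[10,10,-10] → ·
    (6,1)@(13, 3): e=[6,2,2] → #
    (7,1)@(15, 3): e=[4,-2,8] → ·
    (9,1)@(19, 3): e=[0,-10,20] → ·  [on edge]
    (6,2)@(13, 5): e=[16,2,-8] → ·
    (9,3)@(19, 7): e=[20,-10,0] → ·  [on edge]
  covered (2 px):
    · · · · # · · · · · ·
    · · · · · · # · · · ·
    · · · · · · · · · · ·
    · · · · · · · · · · ·
    · · · · · · · · · · ·
    · · · · · · · · · · ·
    · · · · · · · · · · ·

Result: 37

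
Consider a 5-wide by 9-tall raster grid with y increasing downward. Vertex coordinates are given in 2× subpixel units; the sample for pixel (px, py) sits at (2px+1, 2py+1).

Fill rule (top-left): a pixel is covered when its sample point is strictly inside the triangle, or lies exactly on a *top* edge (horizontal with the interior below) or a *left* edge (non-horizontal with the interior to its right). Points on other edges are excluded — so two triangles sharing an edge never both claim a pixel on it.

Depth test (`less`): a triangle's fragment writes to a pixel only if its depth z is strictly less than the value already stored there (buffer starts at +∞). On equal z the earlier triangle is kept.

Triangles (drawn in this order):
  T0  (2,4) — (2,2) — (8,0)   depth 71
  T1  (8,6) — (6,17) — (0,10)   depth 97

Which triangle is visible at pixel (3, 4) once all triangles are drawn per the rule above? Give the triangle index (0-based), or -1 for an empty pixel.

T0:
  2·area = 12
  edge (2, 4)→(2, 2): d=(0,-2) top-left  bias=+0
  edge (2, 2)→(8, 0): d=(6,-2) top-left  bias=+0
  edge (8, 0)→(2, 4): d=(-6,4) right/bottom  bias=-1
    (2,0)@(5, 1): e=[6,0,6] → █  [on edge]
    (3,0)@(7, 1): e=[10,4,-2] → ·
    (1,1)@(3, 3): e=[2,8,2] → █
    (2,1)@(5, 3): e=[6,12,-6] → ·
    (1,2)@(3, 5): e=[2,20,-10] → ·
  covered (2 px):
    · · █ · ·
    · █ · · ·
    · · · · ·
    · · · · ·
    · · · · ·
    · · · · ·
    · · · · ·
    · · · · ·
    · · · · ·
T1:
  2·area = 80
  edge (8, 6)→(6, 17): d=(-2,11) right/bottom  bias=-1
  edge (6, 17)→(0, 10): d=(-6,-7) top-left  bias=+0
  edge (0, 10)→(8, 6): d=(8,-4) top-left  bias=+0
    (3,3)@(7, 7): e=[9,67,4] → █
    (4,3)@(9, 7): e=[-13,81,12] → ·
    (1,4)@(3, 9): e=[49,27,4] → █
    (2,4)@(5, 9): e=[27,41,12] → █
    (4,4)@(9, 9): e=[-17,69,28] → ·
    (0,5)@(1, 11): e=[67,1,12] → █
    (4,5)@(9, 11): e=[-21,57,44] → ·
    (0,6)@(1, 13): e=[63,-11,28] → ·
    (1,6)@(3, 13): e=[41,3,36] → █
    (3,6)@(7, 13): e=[-3,31,52] → ·
    (1,7)@(3, 15): e=[37,-9,52] → ·
    (2,7)@(5, 15): e=[15,5,60] → █
  covered (11 px):
    · · · · ·
    · · · · ·
    · · · · ·
    · · · █ ·
    · █ █ █ ·
    █ █ █ █ ·
    · █ █ · ·
    · · █ · ·
    · · · · ·

Z-buffer (winner per pixel, '.' = empty):
  . . 0 . .
  . 0 . . .
  . . . . .
  . . . 1 .
  . 1 1 1 .
  1 1 1 1 .
  . 1 1 . .
  . . 1 . .
  . . . . .

Answer: 1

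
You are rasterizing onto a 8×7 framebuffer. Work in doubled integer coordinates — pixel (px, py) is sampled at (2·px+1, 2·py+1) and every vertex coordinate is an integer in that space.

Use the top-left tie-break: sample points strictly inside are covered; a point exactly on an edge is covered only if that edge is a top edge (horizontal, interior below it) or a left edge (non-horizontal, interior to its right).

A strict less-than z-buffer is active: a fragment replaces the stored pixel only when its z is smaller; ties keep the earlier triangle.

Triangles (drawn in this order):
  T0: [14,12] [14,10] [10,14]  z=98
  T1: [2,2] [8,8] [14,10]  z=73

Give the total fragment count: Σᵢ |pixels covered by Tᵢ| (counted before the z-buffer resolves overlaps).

T0:
  2·area = 8  (B↔C swapped to make it positive)
  edge (14, 12)→(10, 14): d=(-4,2) right/bottom  bias=-1
  edge (10, 14)→(14, 10): d=(4,-4) top-left  bias=+0
  edge (14, 10)→(14, 12): d=(0,2) right/bottom  bias=-1
    (7,4)@(15, 9): e=[10,0,-2] → .  [on edge]
    (6,5)@(13, 11): e=[6,0,2] → X  [on edge]
    (7,5)@(15, 11): e=[2,8,-2] → .
    (5,6)@(11, 13): e=[2,0,6] → X  [on edge]
    (6,6)@(13, 13): e=[-2,8,2] → .
  covered (2 px):
    . . . . . . . .
    . . . . . . . .
    . . . . . . . .
    . . . . . . . .
    . . . . . . . .
    . . . . . . X .
    . . . . . X . .
T1:
  2·area = 24  (B↔C swapped to make it positive)
  edge (2, 2)→(14, 10): d=(12,8) right/bottom  bias=-1
  edge (14, 10)→(8, 8): d=(-6,-2) top-left  bias=+0
  edge (8, 8)→(2, 2): d=(-6,-6) top-left  bias=+0
    (0,0)@(1, 1): e=[-4,28,0] → .  [on edge]
    (1,1)@(3, 3): e=[4,20,0] → X  [on edge]
    (2,1)@(5, 3): e=[-12,24,12] → .
    (1,2)@(3, 5): e=[28,8,-12] → .
    (2,2)@(5, 5): e=[12,12,0] → X  [on edge]
    (3,2)@(7, 5): e=[-4,16,12] → .
    (2,3)@(5, 7): e=[36,0,-12] → .  [on edge]
    (3,3)@(7, 7): e=[20,4,0] → X  [on edge]
    (4,3)@(9, 7): e=[4,8,12] → X
    (5,3)@(11, 7): e=[-12,12,24] → .
    (3,4)@(7, 9): e=[44,-8,-12] → .
    (4,4)@(9, 9): e=[28,-4,0] → .  [on edge]
    (5,4)@(11, 9): e=[12,0,12] → X  [on edge]
    (5,5)@(11, 11): e=[36,-12,0] → .  [on edge]
    (6,6)@(13, 13): e=[44,-20,0] → .  [on edge]
  covered (5 px):
    . . . . . . . .
    . X . . . . . .
    . . X . . . . .
    . . . X X . . .
    . . . . . X . .
    . . . . . . . .
    . . . . . . . .

Result: 7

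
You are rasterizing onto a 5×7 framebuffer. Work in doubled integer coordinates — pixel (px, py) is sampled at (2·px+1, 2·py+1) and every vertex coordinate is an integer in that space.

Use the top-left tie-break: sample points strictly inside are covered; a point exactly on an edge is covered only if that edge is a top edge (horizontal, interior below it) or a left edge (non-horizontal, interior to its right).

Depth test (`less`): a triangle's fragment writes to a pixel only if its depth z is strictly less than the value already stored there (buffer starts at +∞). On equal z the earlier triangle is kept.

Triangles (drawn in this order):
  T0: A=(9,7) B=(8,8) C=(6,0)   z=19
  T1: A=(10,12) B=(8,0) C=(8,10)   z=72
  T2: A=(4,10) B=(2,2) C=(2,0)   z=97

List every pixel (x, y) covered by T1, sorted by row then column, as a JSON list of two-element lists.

T0:
  2·area = 10
  edge (9, 7)→(8, 8): d=(-1,1) right/bottom  bias=-1
  edge (8, 8)→(6, 0): d=(-2,-8) top-left  bias=+0
  edge (6, 0)→(9, 7): d=(3,7) right/bottom  bias=-1
    (3,1)@(7, 3): e=[6,2,2] → X
    (4,1)@(9, 3): e=[4,18,-12] → .
    (3,2)@(7, 5): e=[4,-2,8] → .
    (4,3)@(9, 7): e=[0,10,0] → .  [on edge]
    (3,4)@(7, 9): e=[0,-10,20] → .  [on edge]
    (2,5)@(5, 11): e=[0,-30,40] → .  [on edge]
    (1,6)@(3, 13): e=[0,-50,60] → .  [on edge]
  covered (1 px):
    . . . . .
    . . . X .
    . . . . .
    . . . . .
    . . . . .
    . . . . .
    . . . . .
T1:
  2·area = 20  (B↔C swapped to make it positive)
  edge (10, 12)→(8, 10): d=(-2,-2) top-left  bias=+0
  edge (8, 10)→(8, 0): d=(0,-10) top-left  bias=+0
  edge (8, 0)→(10, 12): d=(2,12) right/bottom  bias=-1
    (0,1)@(1, 3): e=[0,-70,90] → .  [on edge]
    (1,2)@(3, 5): e=[0,-50,70] → .  [on edge]
    (2,3)@(5, 7): e=[0,-30,50] → .  [on edge]
    (4,3)@(9, 7): e=[8,10,2] → X
    (3,4)@(7, 9): e=[0,-10,30] → .  [on edge]
    (4,4)@(9, 9): e=[4,10,6] → X
    (4,5)@(9, 11): e=[0,10,10] → X  [on edge]
    (4,6)@(9, 13): e=[-4,10,14] → .
  covered (3 px):
    . . . . .
    . . . . .
    . . . . .
    . . . . X
    . . . . X
    . . . . X
    . . . . .
T2:
  2·area = 4
  edge (4, 10)→(2, 2): d=(-2,-8) top-left  bias=+0
  edge (2, 2)→(2, 0): d=(0,-2) top-left  bias=+0
  edge (2, 0)→(4, 10): d=(2,10) right/bottom  bias=-1
    (1,2)@(3, 5): e=[2,2,0] → .  [on edge]
  covered (0 px):
    . . . . .
    . . . . .
    . . . . .
    . . . . .
    . . . . .
    . . . . .
    . . . . .

Answer: [[4,3],[4,4],[4,5]]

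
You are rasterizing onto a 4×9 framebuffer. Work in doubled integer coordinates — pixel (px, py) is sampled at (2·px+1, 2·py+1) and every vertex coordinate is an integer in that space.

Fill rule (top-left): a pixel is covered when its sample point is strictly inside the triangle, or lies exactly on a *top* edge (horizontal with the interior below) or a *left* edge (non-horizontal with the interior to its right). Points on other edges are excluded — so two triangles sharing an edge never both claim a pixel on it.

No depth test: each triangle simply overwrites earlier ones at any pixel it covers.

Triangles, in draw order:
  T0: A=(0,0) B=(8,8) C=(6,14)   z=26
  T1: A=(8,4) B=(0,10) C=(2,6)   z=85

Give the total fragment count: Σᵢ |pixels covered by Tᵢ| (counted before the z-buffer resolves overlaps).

T0:
  2·area = 64
  edge (0, 0)→(8, 8): d=(8,8) right/bottom  bias=-1
  edge (8, 8)→(6, 14): d=(-2,6) right/bottom  bias=-1
  edge (6, 14)→(0, 0): d=(-6,-14) top-left  bias=+0
    (0,0)@(1, 1): e=[0,56,8] → ·  [on edge]
    (1,1)@(3, 3): e=[0,40,24] → ·  [on edge]
    (1,2)@(3, 5): e=[16,36,12] → #
    (2,2)@(5, 5): e=[0,24,40] → ·  [on edge]
    (1,3)@(3, 7): e=[32,32,0] → #  [on edge]
    (2,3)@(5, 7): e=[16,20,28] → #
    (3,3)@(7, 7): e=[0,8,56] → ·  [on edge]
    (1,4)@(3, 9): e=[48,28,-12] → ·
    (2,4)@(5, 9): e=[32,16,16] → #
    (3,4)@(7, 9): e=[16,4,44] → #
    (2,5)@(5, 11): e=[48,12,4] → #
    (3,5)@(7, 11): e=[32,0,32] → ·  [on edge]
    (2,8)@(5, 17): e=[96,0,-32] → ·  [on edge]
  covered (6 px):
    · · · ·
    · · · ·
    · # · ·
    · # # ·
    · · # #
    · · # ·
    · · · ·
    · · · ·
    · · · ·
T1:
  2·area = 20
  edge (8, 4)→(0, 10): d=(-8,6) right/bottom  bias=-1
  edge (0, 10)→(2, 6): d=(2,-4) top-left  bias=+0
  edge (2, 6)→(8, 4): d=(6,-2) top-left  bias=+0
    (2,2)@(5, 5): e=[10,10,0] → #  [on edge]
    (3,2)@(7, 5): e=[-2,18,4] → ·
    (1,3)@(3, 7): e=[6,6,8] → #
    (2,3)@(5, 7): e=[-6,14,12] → ·
    (0,4)@(1, 9): e=[2,2,16] → #
    (1,4)@(3, 9): e=[-10,10,20] → ·
    (0,5)@(1, 11): e=[-14,6,28] → ·
  covered (3 px):
    · · · ·
    · · · ·
    · · # ·
    · # · ·
    # · · ·
    · · · ·
    · · · ·
    · · · ·
    · · · ·

Final: 9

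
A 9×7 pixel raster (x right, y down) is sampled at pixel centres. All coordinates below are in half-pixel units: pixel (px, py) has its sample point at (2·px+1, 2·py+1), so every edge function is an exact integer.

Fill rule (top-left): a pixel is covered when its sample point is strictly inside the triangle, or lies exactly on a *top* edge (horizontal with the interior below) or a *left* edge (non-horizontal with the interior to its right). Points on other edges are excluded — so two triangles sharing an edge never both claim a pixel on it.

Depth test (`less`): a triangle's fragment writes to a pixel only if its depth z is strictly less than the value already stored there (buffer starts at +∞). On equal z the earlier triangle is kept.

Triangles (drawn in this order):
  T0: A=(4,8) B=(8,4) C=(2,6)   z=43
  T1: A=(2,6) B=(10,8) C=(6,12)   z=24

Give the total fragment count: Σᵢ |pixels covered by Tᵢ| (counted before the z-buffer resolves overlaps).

T0:
  2·area = 16  (B↔C swapped to make it positive)
  edge (4, 8)→(2, 6): d=(-2,-2) top-left  bias=+0
  edge (2, 6)→(8, 4): d=(6,-2) top-left  bias=+0
  edge (8, 4)→(4, 8): d=(-4,4) right/bottom  bias=-1
    (5,0)@(11, 1): e=[28,-12,0] → ·  [on edge]
    (8,0)@(17, 1): e=[40,0,-24] → ·  [on edge]
    (4,1)@(9, 3): e=[20,-4,0] → ·  [on edge]
    (5,1)@(11, 3): e=[24,0,-8] → ·  [on edge]
    (0,2)@(1, 5): e=[0,-8,24] → ·  [on edge]
    (2,2)@(5, 5): e=[8,0,8] → █  [on edge]
    (3,2)@(7, 5): e=[12,4,0] → ·  [on edge]
    (1,3)@(3, 7): e=[0,8,8] → █  [on edge]
    (2,3)@(5, 7): e=[4,12,0] → ·  [on edge]
    (1,4)@(3, 9): e=[-4,20,0] → ·  [on edge]
    (2,4)@(5, 9): e=[0,24,-8] → ·  [on edge]
    (0,5)@(1, 11): e=[-12,28,0] → ·  [on edge]
    (3,5)@(7, 11): e=[0,40,-24] → ·  [on edge]
    (4,6)@(9, 13): e=[0,56,-40] → ·  [on edge]
  covered (2 px):
    · · · · · · · · ·
    · · · · · · · · ·
    · · █ · · · · · ·
    · █ · · · · · · ·
    · · · · · · · · ·
    · · · · · · · · ·
    · · · · · · · · ·
T1:
  2·area = 40
  edge (2, 6)→(10, 8): d=(8,2) right/bottom  bias=-1
  edge (10, 8)→(6, 12): d=(-4,4) right/bottom  bias=-1
  edge (6, 12)→(2, 6): d=(-4,-6) top-left  bias=+0
    (8,0)@(17, 1): e=[-70,0,110] → ·  [on edge]
    (7,1)@(15, 3): e=[-50,0,90] → ·  [on edge]
    (6,2)@(13, 5): e=[-30,0,70] → ·  [on edge]
    (1,3)@(3, 7): e=[6,32,2] → █
    (2,3)@(5, 7): e=[2,24,14] → █
    (3,3)@(7, 7): e=[-2,16,26] → ·
    (5,3)@(11, 7): e=[-10,0,50] → ·  [on edge]
    (1,4)@(3, 9): e=[22,24,-6] → ·
    (2,4)@(5, 9): e=[18,16,6] → █
    (3,4)@(7, 9): e=[14,8,18] → █
    (4,4)@(9, 9): e=[10,0,30] → ·  [on edge]
    (2,5)@(5, 11): e=[34,8,-2] → ·
    (3,5)@(7, 11): e=[30,0,10] → ·  [on edge]
    (2,6)@(5, 13): e=[50,0,-10] → ·  [on edge]
  covered (4 px):
    · · · · · · · · ·
    · · · · · · · · ·
    · · · · · · · · ·
    · █ █ · · · · · ·
    · · █ █ · · · · ·
    · · · · · · · · ·
    · · · · · · · · ·

Final: 6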